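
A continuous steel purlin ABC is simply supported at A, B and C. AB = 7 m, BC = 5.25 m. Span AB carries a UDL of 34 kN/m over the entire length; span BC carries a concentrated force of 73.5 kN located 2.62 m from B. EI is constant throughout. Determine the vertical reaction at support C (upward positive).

R_C = 8.103 kN

Take M_B as the redundant. Released structure: two simple spans AB and BC with a hinge at B.
End slopes at the hinge B, treating each span as simply supported:
  span AB: UDL 34: wL³/(24EI) = 485.9/EI
  span BC: point load 73.5 at a = 2.62: Pab(L + b)/(6LEI) = 126.7/EI
  relative rotation θ_0 = (485.9 + 126.7)/EI = 612.6/EI
A unit hogging moment at B produces rotation L₁/(3EI) + L₂/(3EI) = 4.083/EI.
Slope continuity at B: θ_0 = M_B·4.083/EI, so M_B = 612.6/4.083 = 150 kN·m (hogging).
Span BC, ΣM about C: R_B^{BC}·5.25 = 193.3 + 150, so R_B^{BC} = 65.4 kN and R_C = 73.5 − 65.4 = 8.103 kN.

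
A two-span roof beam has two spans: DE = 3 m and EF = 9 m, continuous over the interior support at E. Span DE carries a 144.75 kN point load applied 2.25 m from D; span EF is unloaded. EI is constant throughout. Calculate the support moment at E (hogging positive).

Insert a hinge at E; M_E is the redundant, and each span becomes simply supported.
End slopes at the hinge E, treating each span as simply supported:
  span DE: point load 144.75 at a = 2.25: Pab(L + a)/(6LEI) = 71.24/EI
  relative rotation θ_0 = (71.24 + 0)/EI = 71.24/EI
A unit hogging moment at E produces rotation L₁/(3EI) + L₂/(3EI) = 4/EI.
Slope continuity at E: θ_0 = M_E·4/EI, so M_E = 71.24/4 = 17.81 kN·m (hogging).

M_E = 17.81 kN·m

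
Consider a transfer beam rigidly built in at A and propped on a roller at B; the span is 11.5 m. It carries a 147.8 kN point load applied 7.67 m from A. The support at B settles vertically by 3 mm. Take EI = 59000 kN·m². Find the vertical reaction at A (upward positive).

R_A = 71.45 kN

Choose R_B as the redundant. The primary structure is the cantilever fixed at A.
Primary-structure tip deflection at B by superposition:
  point load 147.8 at a = 7.67: Pa²(3L − a)/(6EI) = 38881/EI
Flexibility coefficient — unit upward force at B: δ_{BB} = L³/(3EI) = 507/EI.
With EI = 59000 kN·m²: δ_0 = 0.659 m and δ_{BB} = 0.008593 m/kN.
Compatibility — the beam at B must follow the support down by 0.003 m: δ_0 − R_B·δ_{BB} = 0.003, so R_B = (0.659 − 0.003)/0.008593 = 76.35 kN.
Vertical equilibrium: R_A = ΣP − R_B = 147.8 − 76.35 = 71.45 kN.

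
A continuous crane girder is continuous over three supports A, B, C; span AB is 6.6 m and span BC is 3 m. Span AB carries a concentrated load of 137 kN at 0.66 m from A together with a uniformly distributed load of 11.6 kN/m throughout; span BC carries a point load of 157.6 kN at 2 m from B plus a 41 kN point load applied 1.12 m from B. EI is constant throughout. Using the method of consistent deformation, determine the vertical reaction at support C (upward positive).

R_C = 85.91 kN

Release continuity at B by inserting a hinge; the redundant is the internal moment M_B. The primary structure is two simply-supported spans AB and BC.
Rotations at B on the released spans (each span's end-slope, ×1/EI):
  span AB: point load 137 at a = 0.66: Pab(L + a)/(6LEI) = 98.47/EI
  span AB: UDL 11.6: wL³/(24EI) = 139/EI
  span BC: point load 157.6 at a = 2: Pab(L + b)/(6LEI) = 70.04/EI
  span BC: point load 41 at a = 1.12: Pab(L + b)/(6LEI) = 23.4/EI
  relative rotation θ_0 = (237.4 + 93.45)/EI = 330.9/EI
A unit hogging moment at B produces rotation L₁/(3EI) + L₂/(3EI) = 3.2/EI.
Compatibility: M_B·(L₁+L₂)/(3EI) = θ_0, giving M_B = 103.4 kN·m (hogging).
Span BC, ΣM about C: R_B^{BC}·3 = 234.7 + 103.4, so R_B^{BC} = 112.7 kN and R_C = 198.6 − 112.7 = 85.91 kN.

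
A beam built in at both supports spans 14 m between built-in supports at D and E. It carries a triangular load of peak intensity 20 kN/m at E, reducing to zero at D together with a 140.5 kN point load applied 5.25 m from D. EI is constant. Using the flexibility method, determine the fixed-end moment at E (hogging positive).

M_E = 368.9 kN·m

Take the two fixed-end moments M_D, M_E as redundants; the released structure is the simple span DE.
On the primary (simply-supported) span, the end slopes from the loading are:
  at D: triangular load, peak 20: 7w₀L³/(360EI) = 1067/EI
  at E: triangular load, peak 20: w₀L³/(45EI) = 1220/EI
  at D: point load 140.5 at a = 5.25: Pab(L + b)/(6LEI) = 1748/EI
  at E: point load 140.5 at a = 5.25: Pab(L + a)/(6LEI) = 1479/EI
  θ_D0 = 2815/EI,  θ_E0 = 2699/EI
Flexibility coefficients: a unit moment at one end gives L/(3EI) there and L/(6EI) at the far end, so f₁₁ = f₂₂ = 4.667/EI and f₁₂ = f₂₁ = 2.333/EI.
Compatibility — zero rotation at each built-in end:
  4.667 M_D + 2.333 M_E = 2815
  2.333 M_D + 4.667 M_E = 2699
Solving the pair gives M_D = 418.8 kN·m and M_E = 368.9 kN·m (hogging).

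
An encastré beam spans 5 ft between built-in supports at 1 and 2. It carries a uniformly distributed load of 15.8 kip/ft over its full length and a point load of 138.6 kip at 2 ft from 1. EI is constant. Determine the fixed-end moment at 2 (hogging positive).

Release both end moments; the primary structure is a simply-supported span 12 with redundants M_1 and M_2.
On the primary (simply-supported) span, the end slopes from the loading are:
  at 1: UDL 15.8: wL³/(24EI) = 82.29/EI
  at 2: UDL 15.8: wL³/(24EI) = 82.29/EI
  at 1: point load 138.6 at a = 2: Pab(L + b)/(6LEI) = 221.8/EI
  at 2: point load 138.6 at a = 2: Pab(L + a)/(6LEI) = 194/EI
  θ_10 = 304.1/EI,  θ_20 = 276.3/EI
Flexibility coefficients: a unit moment at one end gives L/(3EI) there and L/(6EI) at the far end, so f₁₁ = f₂₂ = 1.667/EI and f₁₂ = f₂₁ = 0.8333/EI.
Compatibility — zero rotation at each built-in end:
  1.667 M_1 + 0.8333 M_2 = 304.1
  0.8333 M_1 + 1.667 M_2 = 276.3
Solving the pair gives M_1 = 132.7 kip·ft and M_2 = 99.44 kip·ft (hogging).

M_2 = 99.44 kip·ft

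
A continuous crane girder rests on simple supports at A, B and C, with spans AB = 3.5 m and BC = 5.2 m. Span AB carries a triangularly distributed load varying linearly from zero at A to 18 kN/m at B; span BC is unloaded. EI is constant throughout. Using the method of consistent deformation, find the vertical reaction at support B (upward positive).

Take M_B as the redundant. Released structure: two simple spans AB and BC with a hinge at B.
Discontinuity in slope at B on the released structure — sum the simple-span end rotations:
  span AB: triangular load, peak 18: w₀L³/(45EI) = 17.15/EI
  relative rotation θ_0 = (17.15 + 0)/EI = 17.15/EI
A unit hogging moment at B produces rotation L₁/(3EI) + L₂/(3EI) = 2.9/EI.
Compatibility: M_B·(L₁+L₂)/(3EI) = θ_0, giving M_B = 5.914 kN·m (hogging).
Span AB, ΣM about A with M_B applied at B: R_B^{AB}·3.5 = 73.5 + 5.914, so R_B^{AB} = 22.69 kN and R_A = 31.5 − 22.69 = 8.81 kN.
Span BC, ΣM about C: R_B^{BC}·5.2 = 0 + 5.914, so R_B^{BC} = 1.137 kN and R_C = 0 − 1.137 = -1.137 kN.
R_B = 22.69 + 1.137 = 23.83 kN.

R_B = 23.83 kN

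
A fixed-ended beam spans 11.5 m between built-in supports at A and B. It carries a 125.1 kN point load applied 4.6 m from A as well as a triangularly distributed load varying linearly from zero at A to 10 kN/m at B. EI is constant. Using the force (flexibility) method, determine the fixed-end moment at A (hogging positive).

Release both end moments; the primary structure is a simply-supported span AB with redundants M_A and M_B.
On the primary (simply-supported) span, the end slopes from the loading are:
  at A: point load 125.1 at a = 4.6: Pab(L + b)/(6LEI) = 1059/EI
  at B: point load 125.1 at a = 4.6: Pab(L + a)/(6LEI) = 926.5/EI
  at A: triangular load, peak 10: 7w₀L³/(360EI) = 295.7/EI
  at B: triangular load, peak 10: w₀L³/(45EI) = 338/EI
  θ_A0 = 1355/EI,  θ_B0 = 1264/EI
Flexibility coefficients: a unit moment at one end gives L/(3EI) there and L/(6EI) at the far end, so f₁₁ = f₂₂ = 3.833/EI and f₁₂ = f₂₁ = 1.917/EI.
Compatibility — zero rotation at each built-in end:
  3.833 M_A + 1.917 M_B = 1355
  1.917 M_A + 3.833 M_B = 1264
Solving the pair gives M_A = 251.2 kN·m and M_B = 204.2 kN·m (hogging).

M_A = 251.2 kN·m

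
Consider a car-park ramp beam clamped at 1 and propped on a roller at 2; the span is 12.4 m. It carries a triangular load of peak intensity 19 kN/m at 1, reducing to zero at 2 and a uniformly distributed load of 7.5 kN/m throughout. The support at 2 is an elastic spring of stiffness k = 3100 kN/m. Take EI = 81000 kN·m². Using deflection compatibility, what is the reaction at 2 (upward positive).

Take the reaction at 2 as the redundant and release it; the primary structure is a cantilever fixed at 1.
Primary-structure tip deflection at 2 by superposition:
  triangular load, peak 19 at the fixed end: w₀L⁴/(30EI) = 14973/EI
  UDL 7.5: wL⁴/(8EI) = 22165/EI
  δ_0 = 37138/EI
Flexibility coefficient — unit upward force at 2: δ_{22} = L³/(3EI) = 635.5/EI.
With EI = 81000 kN·m²: δ_0 = 0.45849 m and δ_{22} = 0.007846 m/kN.
Compatibility — the spring shortens by R_2/k under the reaction it provides: δ_0 − R_2·δ_{22} = R_2/k. With 1/k = 0.000323 m/kN, R_2 = δ_0 / (δ_{22} + 1/k) = 0.45849 / (0.007846 + 0.000323) = 56.13 kN.

R_2 = 56.13 kN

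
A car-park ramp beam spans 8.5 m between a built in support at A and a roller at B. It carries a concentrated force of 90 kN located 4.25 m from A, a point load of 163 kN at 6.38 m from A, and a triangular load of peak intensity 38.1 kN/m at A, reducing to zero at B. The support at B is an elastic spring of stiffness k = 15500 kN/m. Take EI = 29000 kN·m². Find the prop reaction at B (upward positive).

R_B = 162.3 kN

Release the roller at B. Primary structure: cantilever fixed at A.
Free-end deflection of the primary structure under the applied loading (downward +):
  point load 90 at a = 4.25: Pa²(3L − a)/(6EI) = 5757/EI
  point load 163 at a = 6.38: Pa²(3L − a)/(6EI) = 21143/EI
  triangular load, peak 38.1 at the fixed end: w₀L⁴/(30EI) = 6629/EI
  δ_0 = 33530/EI
Tip deflection under a unit load at B: L³/(3EI) = 204.7/EI.
With EI = 29000 kN·m²: δ_0 = 1.1562 m and δ_{BB} = 0.007059 m/kN.
Compatibility — the spring shortens by R_B/k under the reaction it provides: δ_0 − R_B·δ_{BB} = R_B/k. With 1/k = 0.000065 m/kN, R_B = δ_0 / (δ_{BB} + 1/k) = 1.1562 / (0.007059 + 0.000065) = 162.3 kN.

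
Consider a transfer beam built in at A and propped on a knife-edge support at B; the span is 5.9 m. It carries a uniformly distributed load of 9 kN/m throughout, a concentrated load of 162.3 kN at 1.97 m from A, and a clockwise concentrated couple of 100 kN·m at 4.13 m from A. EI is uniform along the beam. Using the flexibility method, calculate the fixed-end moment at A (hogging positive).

M_A = 180.1 kN·m

Remove the prop at B; the released (primary) structure is a cantilever built in at A.
Free-end deflection of the primary structure under the applied loading (downward +):
  UDL 9: wL⁴/(8EI) = 1363/EI
  point load 162.3 at a = 1.97: Pa²(3L − a)/(6EI) = 1651/EI
  clockwise couple 100 at a = 4.13: M₀a(2L − a)/(2EI) = 1584/EI
  δ_0 = 4598/EI
Flexibility coefficient — unit upward force at B: δ_{BB} = L³/(3EI) = 68.46/EI.
The prop prevents deflection at B: R_B = δ_0/δ_{BB} = 4598/68.46 = 67.17 kN.
Moment equilibrium about A: M_A = Σ(load moments about A) − R_B·L = 576.4 − 67.17×5.9 = 180.1 kN·m.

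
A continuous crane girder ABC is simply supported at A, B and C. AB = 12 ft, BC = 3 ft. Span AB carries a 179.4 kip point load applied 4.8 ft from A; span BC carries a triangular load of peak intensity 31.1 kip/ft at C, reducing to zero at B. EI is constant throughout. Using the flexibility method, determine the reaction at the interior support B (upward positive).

R_B = 209.2 kip

Take M_B as the redundant. Released structure: two simple spans AB and BC with a hinge at B.
End slopes at the hinge B, treating each span as simply supported:
  span AB: point load 179.4 at a = 4.8: Pab(L + a)/(6LEI) = 1447/EI
  span BC: triangular load, peak 31.1: 7w₀L³/(360EI) = 16.33/EI
  relative rotation θ_0 = (1447 + 16.33)/EI = 1463/EI
A unit hogging moment at B produces rotation L₁/(3EI) + L₂/(3EI) = 5/EI.
Slope continuity at B: θ_0 = M_B·5/EI, so M_B = 1463/5 = 292.6 kip·ft (hogging).
Span AB, ΣM about A with M_B applied at B: R_B^{AB}·12 = 861.1 + 292.6, so R_B^{AB} = 96.14 kip and R_A = 179.4 − 96.14 = 83.26 kip.
Span BC, ΣM about C: R_B^{BC}·3 = 46.65 + 292.6, so R_B^{BC} = 113.1 kip and R_C = 46.65 − 113.1 = -66.43 kip.
R_B = 96.14 + 113.1 = 209.2 kip.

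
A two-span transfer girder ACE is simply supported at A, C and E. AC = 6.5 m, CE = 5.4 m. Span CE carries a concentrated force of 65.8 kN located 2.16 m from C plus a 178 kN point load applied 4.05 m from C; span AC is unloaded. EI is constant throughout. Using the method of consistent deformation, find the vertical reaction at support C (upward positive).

Release continuity at C by inserting a hinge; the redundant is the internal moment M_C. The primary structure is two simply-supported spans AC and CE.
Rotations at C on the released spans (each span's end-slope, ×1/EI):
  span CE: point load 65.8 at a = 2.16: Pab(L + b)/(6LEI) = 122.8/EI
  span CE: point load 178 at a = 4.05: Pab(L + b)/(6LEI) = 202.8/EI
  relative rotation θ_0 = (0 + 325.6)/EI = 325.6/EI
A unit hogging moment at C produces rotation L₁/(3EI) + L₂/(3EI) = 3.967/EI.
Compatibility: M_C·(L₁+L₂)/(3EI) = θ_0, giving M_C = 82.07 kN·m (hogging).
Span AC, ΣM about A with M_C applied at C: R_C^{AC}·6.5 = 0 + 82.07, so R_C^{AC} = 12.63 kN and R_A = 0 − 12.63 = -12.63 kN.
Span CE, ΣM about E: R_C^{CE}·5.4 = 453.5 + 82.07, so R_C^{CE} = 99.18 kN and R_E = 243.8 − 99.18 = 144.6 kN.
R_C = 12.63 + 99.18 = 111.8 kN.

R_C = 111.8 kN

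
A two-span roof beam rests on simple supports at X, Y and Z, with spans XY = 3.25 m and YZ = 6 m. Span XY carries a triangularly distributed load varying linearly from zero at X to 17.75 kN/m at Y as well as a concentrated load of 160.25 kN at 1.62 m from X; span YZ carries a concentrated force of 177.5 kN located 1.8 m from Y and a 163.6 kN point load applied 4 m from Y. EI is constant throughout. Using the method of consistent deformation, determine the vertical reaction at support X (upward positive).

Insert a hinge at Y; M_Y is the redundant, and each span becomes simply supported.
Discontinuity in slope at Y on the released structure — sum the simple-span end rotations:
  span XY: triangular load, peak 17.75: w₀L³/(45EI) = 13.54/EI
  span XY: point load 160.25 at a = 1.62: Pab(L + a)/(6LEI) = 105.7/EI
  span YZ: point load 177.5 at a = 1.8: Pab(L + b)/(6LEI) = 380.2/EI
  span YZ: point load 163.6 at a = 4: Pab(L + b)/(6LEI) = 290.8/EI
  relative rotation θ_0 = (119.2 + 671)/EI = 790.3/EI
A unit hogging moment at Y produces rotation L₁/(3EI) + L₂/(3EI) = 3.083/EI.
Slope continuity at Y: θ_0 = M_Y·3.083/EI, so M_Y = 790.3/3.083 = 256.3 kN·m (hogging).
Span XY, ΣM about X with M_Y applied at Y: R_Y^{XY}·3.25 = 322.1 + 256.3, so R_Y^{XY} = 178 kN and R_X = 189.1 − 178 = 11.12 kN.

R_X = 11.12 kN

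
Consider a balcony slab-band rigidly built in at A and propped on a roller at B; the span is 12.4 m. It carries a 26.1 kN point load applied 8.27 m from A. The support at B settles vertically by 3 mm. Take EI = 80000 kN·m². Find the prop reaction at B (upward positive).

Remove the prop at B; the released (primary) structure is a cantilever built in at A.
Primary-structure tip deflection at B by superposition:
  point load 26.1 at a = 8.27: Pa²(3L − a)/(6EI) = 8607/EI
Flexibility coefficient — unit upward force at B: δ_{BB} = L³/(3EI) = 635.5/EI.
With EI = 80000 kN·m²: δ_0 = 0.10759 m and δ_{BB} = 0.007944 m/kN.
Compatibility — the beam at B must follow the support down by 0.003 m: δ_0 − R_B·δ_{BB} = 0.003, so R_B = (0.10759 − 0.003)/0.007944 = 13.17 kN.

R_B = 13.17 kN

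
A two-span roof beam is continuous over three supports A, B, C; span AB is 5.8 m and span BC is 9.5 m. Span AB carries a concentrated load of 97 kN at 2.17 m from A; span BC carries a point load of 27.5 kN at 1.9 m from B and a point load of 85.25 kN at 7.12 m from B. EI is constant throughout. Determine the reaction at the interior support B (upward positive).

Take M_B as the redundant. Released structure: two simple spans AB and BC with a hinge at B.
End slopes at the hinge B, treating each span as simply supported:
  span AB: point load 97 at a = 2.17: Pab(L + a)/(6LEI) = 175/EI
  span BC: point load 27.5 at a = 1.9: Pab(L + b)/(6LEI) = 119.1/EI
  span BC: point load 85.25 at a = 7.12: Pab(L + b)/(6LEI) = 301.1/EI
  relative rotation θ_0 = (175 + 420.2)/EI = 595.2/EI
A unit hogging moment at B produces rotation L₁/(3EI) + L₂/(3EI) = 5.1/EI.
Slope continuity at B: θ_0 = M_B·5.1/EI, so M_B = 595.2/5.1 = 116.7 kN·m (hogging).
Span AB, ΣM about A with M_B applied at B: R_B^{AB}·5.8 = 210.5 + 116.7, so R_B^{AB} = 56.41 kN and R_A = 97 − 56.41 = 40.59 kN.
Span BC, ΣM about C: R_B^{BC}·9.5 = 411.9 + 116.7, so R_B^{BC} = 55.64 kN and R_C = 112.8 − 55.64 = 57.11 kN.
R_B = 56.41 + 55.64 = 112.1 kN.

R_B = 112.1 kN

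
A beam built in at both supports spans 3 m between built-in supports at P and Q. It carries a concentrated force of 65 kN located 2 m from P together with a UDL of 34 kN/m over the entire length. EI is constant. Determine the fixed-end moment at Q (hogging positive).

Release both end moments; the primary structure is a simply-supported span PQ with redundants M_P and M_Q.
End rotations of the released simple span under the applied load (×1/EI):
  at P: point load 65 at a = 2: Pab(L + b)/(6LEI) = 28.89/EI
  at Q: point load 65 at a = 2: Pab(L + a)/(6LEI) = 36.11/EI
  at P: UDL 34: wL³/(24EI) = 38.25/EI
  at Q: UDL 34: wL³/(24EI) = 38.25/EI
  θ_P0 = 67.14/EI,  θ_Q0 = 74.36/EI
Flexibility coefficients: a unit moment at one end gives L/(3EI) there and L/(6EI) at the far end, so f₁₁ = f₂₂ = 1/EI and f₁₂ = f₂₁ = 0.5/EI.
Compatibility — zero rotation at each built-in end:
  1 M_P + 0.5 M_Q = 67.14
  0.5 M_P + 1 M_Q = 74.36
Solving the pair gives M_P = 39.94 kN·m and M_Q = 54.39 kN·m (hogging).

M_Q = 54.39 kN·m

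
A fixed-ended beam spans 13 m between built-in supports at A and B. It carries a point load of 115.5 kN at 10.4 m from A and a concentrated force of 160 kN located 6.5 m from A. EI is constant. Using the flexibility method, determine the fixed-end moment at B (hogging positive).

M_B = 452.2 kN·m

Take the two fixed-end moments M_A, M_B as redundants; the released structure is the simple span AB.
End rotations of the released simple span under the applied load (×1/EI):
  at A: point load 115.5 at a = 10.4: Pab(L + b)/(6LEI) = 624.6/EI
  at B: point load 115.5 at a = 10.4: Pab(L + a)/(6LEI) = 936.9/EI
  at A: point load 160 at a = 6.5: Pab(L + b)/(6LEI) = 1690/EI
  at B: point load 160 at a = 6.5: Pab(L + a)/(6LEI) = 1690/EI
  θ_A0 = 2315/EI,  θ_B0 = 2627/EI
Flexibility coefficients: a unit moment at one end gives L/(3EI) there and L/(6EI) at the far end, so f₁₁ = f₂₂ = 4.333/EI and f₁₂ = f₂₁ = 2.167/EI.
Compatibility — zero rotation at each built-in end:
  4.333 M_A + 2.167 M_B = 2315
  2.167 M_A + 4.333 M_B = 2627
Solving the pair gives M_A = 308 kN·m and M_B = 452.2 kN·m (hogging).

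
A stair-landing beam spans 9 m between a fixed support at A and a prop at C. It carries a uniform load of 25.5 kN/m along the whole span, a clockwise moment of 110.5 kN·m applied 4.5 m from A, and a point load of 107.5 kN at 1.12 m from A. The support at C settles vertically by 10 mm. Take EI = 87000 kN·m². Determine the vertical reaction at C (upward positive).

Take the reaction at C as the redundant and release it; the primary structure is a cantilever fixed at A.
Downward deflection at the released point C due to the loads:
  UDL 25.5: wL⁴/(8EI) = 20913/EI
  clockwise couple 110.5 at a = 4.5: M₀a(2L − a)/(2EI) = 3356/EI
  point load 107.5 at a = 1.12: Pa²(3L − a)/(6EI) = 581.6/EI
  δ_0 = 24851/EI
Flexibility coefficient — unit upward force at C: δ_{CC} = L³/(3EI) = 243/EI.
With EI = 87000 kN·m²: δ_0 = 0.28565 m and δ_{CC} = 0.002793 m/kN.
Compatibility — the beam at C must follow the support down by 0.01 m: δ_0 − R_C·δ_{CC} = 0.01, so R_C = (0.28565 − 0.01)/0.002793 = 98.69 kN.

R_C = 98.69 kN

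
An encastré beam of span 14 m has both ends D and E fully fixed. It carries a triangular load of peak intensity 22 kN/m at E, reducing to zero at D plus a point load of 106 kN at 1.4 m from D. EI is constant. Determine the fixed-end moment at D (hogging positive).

Take the two fixed-end moments M_D, M_E as redundants; the released structure is the simple span DE.
End rotations of the released simple span under the applied load (×1/EI):
  at D: triangular load, peak 22: 7w₀L³/(360EI) = 1174/EI
  at E: triangular load, peak 22: w₀L³/(45EI) = 1342/EI
  at D: point load 106 at a = 1.4: Pab(L + b)/(6LEI) = 592.1/EI
  at E: point load 106 at a = 1.4: Pab(L + a)/(6LEI) = 342.8/EI
  θ_D0 = 1766/EI,  θ_E0 = 1684/EI
Flexibility coefficients: a unit moment at one end gives L/(3EI) there and L/(6EI) at the far end, so f₁₁ = f₂₂ = 4.667/EI and f₁₂ = f₂₁ = 2.333/EI.
Compatibility — zero rotation at each built-in end:
  4.667 M_D + 2.333 M_E = 1766
  2.333 M_D + 4.667 M_E = 1684
Solving the pair gives M_D = 263.9 kN·m and M_E = 229 kN·m (hogging).

M_D = 263.9 kN·m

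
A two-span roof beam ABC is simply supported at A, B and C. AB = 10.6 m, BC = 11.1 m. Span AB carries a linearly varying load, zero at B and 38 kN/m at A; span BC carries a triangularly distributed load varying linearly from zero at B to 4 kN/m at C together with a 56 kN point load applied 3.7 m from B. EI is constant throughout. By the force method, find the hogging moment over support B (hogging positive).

Release continuity at B by inserting a hinge; the redundant is the internal moment M_B. The primary structure is two simply-supported spans AB and BC.
Discontinuity in slope at B on the released structure — sum the simple-span end rotations:
  span AB: triangular load, peak 38: 7w₀L³/(360EI) = 880/EI
  span BC: triangular load, peak 4: 7w₀L³/(360EI) = 106.4/EI
  span BC: point load 56 at a = 3.7: Pab(L + b)/(6LEI) = 425.9/EI
  relative rotation θ_0 = (880 + 532.3)/EI = 1412/EI
A unit hogging moment at B produces rotation L₁/(3EI) + L₂/(3EI) = 7.233/EI.
Compatibility: M_B·(L₁+L₂)/(3EI) = θ_0, giving M_B = 195.3 kN·m (hogging).

M_B = 195.3 kN·m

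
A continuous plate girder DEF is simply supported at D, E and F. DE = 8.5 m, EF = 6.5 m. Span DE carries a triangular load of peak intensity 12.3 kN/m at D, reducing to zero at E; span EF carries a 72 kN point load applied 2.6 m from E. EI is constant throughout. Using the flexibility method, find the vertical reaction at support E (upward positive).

Take M_E as the redundant. Released structure: two simple spans DE and EF with a hinge at E.
Discontinuity in slope at E on the released structure — sum the simple-span end rotations:
  span DE: triangular load, peak 12.3: 7w₀L³/(360EI) = 146.9/EI
  span EF: point load 72 at a = 2.6: Pab(L + b)/(6LEI) = 194.7/EI
  relative rotation θ_0 = (146.9 + 194.7)/EI = 341.6/EI
A unit hogging moment at E produces rotation L₁/(3EI) + L₂/(3EI) = 5/EI.
Slope continuity at E: θ_0 = M_E·5/EI, so M_E = 341.6/5 = 68.31 kN·m (hogging).
Span DE, ΣM about D with M_E applied at E: R_E^{DE}·8.5 = 148.1 + 68.31, so R_E^{DE} = 25.46 kN and R_D = 52.27 − 25.46 = 26.81 kN.
Span EF, ΣM about F: R_E^{EF}·6.5 = 280.8 + 68.31, so R_E^{EF} = 53.71 kN and R_F = 72 − 53.71 = 18.29 kN.
R_E = 25.46 + 53.71 = 79.17 kN.

R_E = 79.17 kN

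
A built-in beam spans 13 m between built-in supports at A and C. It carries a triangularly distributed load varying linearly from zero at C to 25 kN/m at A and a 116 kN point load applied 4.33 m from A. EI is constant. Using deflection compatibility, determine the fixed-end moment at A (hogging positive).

Take the two fixed-end moments M_A, M_C as redundants; the released structure is the simple span AC.
End rotations of the released simple span under the applied load (×1/EI):
  at A: triangular load, peak 25: w₀L³/(45EI) = 1221/EI
  at C: triangular load, peak 25: 7w₀L³/(360EI) = 1068/EI
  at A: point load 116 at a = 4.33: Pab(L + b)/(6LEI) = 1210/EI
  at C: point load 116 at a = 4.33: Pab(L + a)/(6LEI) = 967.5/EI
  θ_A0 = 2430/EI,  θ_C0 = 2036/EI
Flexibility coefficients: a unit moment at one end gives L/(3EI) there and L/(6EI) at the far end, so f₁₁ = f₂₂ = 4.333/EI and f₁₂ = f₂₁ = 2.167/EI.
Compatibility — zero rotation at each built-in end:
  4.333 M_A + 2.167 M_C = 2430
  2.167 M_A + 4.333 M_C = 2036
Solving the pair gives M_A = 434.7 kN·m and M_C = 252.4 kN·m (hogging).

M_A = 434.7 kN·m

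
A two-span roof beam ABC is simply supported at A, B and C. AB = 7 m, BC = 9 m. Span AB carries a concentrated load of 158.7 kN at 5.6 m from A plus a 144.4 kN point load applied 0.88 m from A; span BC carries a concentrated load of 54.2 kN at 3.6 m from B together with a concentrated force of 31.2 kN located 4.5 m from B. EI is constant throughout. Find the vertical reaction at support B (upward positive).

Insert a hinge at B; M_B is the redundant, and each span becomes simply supported.
Rotations at B on the released spans (each span's end-slope, ×1/EI):
  span AB: point load 158.7 at a = 5.6: Pab(L + a)/(6LEI) = 373.3/EI
  span AB: point load 144.4 at a = 0.88: Pab(L + a)/(6LEI) = 145.9/EI
  span BC: point load 54.2 at a = 3.6: Pab(L + b)/(6LEI) = 281/EI
  span BC: point load 31.2 at a = 4.5: Pab(L + b)/(6LEI) = 157.9/EI
  relative rotation θ_0 = (519.2 + 438.9)/EI = 958.1/EI
A unit hogging moment at B produces rotation L₁/(3EI) + L₂/(3EI) = 5.333/EI.
Compatibility: M_B·(L₁+L₂)/(3EI) = θ_0, giving M_B = 179.6 kN·m (hogging).
Span AB, ΣM about A with M_B applied at B: R_B^{AB}·7 = 1016 + 179.6, so R_B^{AB} = 170.8 kN and R_A = 303.1 − 170.8 = 132.3 kN.
Span BC, ΣM about C: R_B^{BC}·9 = 433.1 + 179.6, so R_B^{BC} = 68.08 kN and R_C = 85.4 − 68.08 = 17.32 kN.
R_B = 170.8 + 68.08 = 238.9 kN.

R_B = 238.9 kN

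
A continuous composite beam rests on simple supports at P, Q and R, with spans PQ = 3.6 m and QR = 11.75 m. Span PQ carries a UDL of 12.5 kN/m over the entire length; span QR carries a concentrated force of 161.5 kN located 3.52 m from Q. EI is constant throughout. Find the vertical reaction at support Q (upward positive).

R_Q = 231.4 kN

Insert a hinge at Q; M_Q is the redundant, and each span becomes simply supported.
Discontinuity in slope at Q on the released structure — sum the simple-span end rotations:
  span PQ: UDL 12.5: wL³/(24EI) = 24.3/EI
  span QR: point load 161.5 at a = 3.52: Pab(L + b)/(6LEI) = 1326/EI
  relative rotation θ_0 = (24.3 + 1326)/EI = 1350/EI
A unit hogging moment at Q produces rotation L₁/(3EI) + L₂/(3EI) = 5.117/EI.
Compatibility: M_Q·(L₁+L₂)/(3EI) = θ_0, giving M_Q = 263.9 kN·m (hogging).
Span PQ, ΣM about P with M_Q applied at Q: R_Q^{PQ}·3.6 = 81 + 263.9, so R_Q^{PQ} = 95.8 kN and R_P = 45 − 95.8 = -50.8 kN.
Span QR, ΣM about R: R_Q^{QR}·11.75 = 1329 + 263.9, so R_Q^{QR} = 135.6 kN and R_R = 161.5 − 135.6 = 25.92 kN.
R_Q = 95.8 + 135.6 = 231.4 kN.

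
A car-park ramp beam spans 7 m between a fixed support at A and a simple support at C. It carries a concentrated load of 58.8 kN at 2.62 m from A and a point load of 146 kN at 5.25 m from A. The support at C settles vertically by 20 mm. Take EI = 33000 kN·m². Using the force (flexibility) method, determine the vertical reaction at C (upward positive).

R_C = 97.43 kN

Release the roller at C. Primary structure: cantilever fixed at A.
Downward deflection at the released point C due to the loads:
  point load 58.8 at a = 2.62: Pa²(3L − a)/(6EI) = 1236/EI
  point load 146 at a = 5.25: Pa²(3L − a)/(6EI) = 10563/EI
  δ_0 = 11800/EI
Tip deflection under a unit load at C: L³/(3EI) = 114.3/EI.
With EI = 33000 kN·m²: δ_0 = 0.35757 m and δ_{CC} = 0.003465 m/kN.
Compatibility — the beam at C must follow the support down by 0.02 m: δ_0 − R_C·δ_{CC} = 0.02, so R_C = (0.35757 − 0.02)/0.003465 = 97.43 kN.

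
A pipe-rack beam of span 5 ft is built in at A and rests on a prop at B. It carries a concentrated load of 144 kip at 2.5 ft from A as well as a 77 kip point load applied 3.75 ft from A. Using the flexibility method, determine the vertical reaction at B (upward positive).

R_B = 93.73 kip

Choose R_B as the redundant. The primary structure is the cantilever fixed at A.
Free-end deflection of the primary structure under the applied loading (downward +):
  point load 144 at a = 2.5: Pa²(3L − a)/(6EI) = 1875/EI
  point load 77 at a = 3.75: Pa²(3L − a)/(6EI) = 2030/EI
  δ_0 = 3905/EI
Tip deflection under a unit load at B: L³/(3EI) = 41.67/EI.
The prop prevents deflection at B: R_B = δ_0/δ_{BB} = 3905/41.67 = 93.73 kip.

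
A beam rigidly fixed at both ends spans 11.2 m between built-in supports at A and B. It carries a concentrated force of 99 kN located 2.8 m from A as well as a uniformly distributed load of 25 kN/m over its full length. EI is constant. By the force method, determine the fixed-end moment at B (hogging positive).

M_B = 313.3 kN·m

Release both end moments; the primary structure is a simply-supported span AB with redundants M_A and M_B.
On the primary (simply-supported) span, the end slopes from the loading are:
  at A: point load 99 at a = 2.8: Pab(L + b)/(6LEI) = 679.1/EI
  at B: point load 99 at a = 2.8: Pab(L + a)/(6LEI) = 485.1/EI
  at A: UDL 25: wL³/(24EI) = 1463/EI
  at B: UDL 25: wL³/(24EI) = 1463/EI
  θ_A0 = 2143/EI,  θ_B0 = 1949/EI
Flexibility coefficients: a unit moment at one end gives L/(3EI) there and L/(6EI) at the far end, so f₁₁ = f₂₂ = 3.733/EI and f₁₂ = f₂₁ = 1.867/EI.
Compatibility — zero rotation at each built-in end:
  3.733 M_A + 1.867 M_B = 2143
  1.867 M_A + 3.733 M_B = 1949
Solving the pair gives M_A = 417.3 kN·m and M_B = 313.3 kN·m (hogging).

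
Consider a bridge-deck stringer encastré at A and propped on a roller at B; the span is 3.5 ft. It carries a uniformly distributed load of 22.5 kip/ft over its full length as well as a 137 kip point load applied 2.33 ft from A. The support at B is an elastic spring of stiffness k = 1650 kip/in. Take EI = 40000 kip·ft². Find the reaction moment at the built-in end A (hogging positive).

M_A = 149.2 kip·ft

Remove the prop at B; the released (primary) structure is a cantilever built in at A.
Free-end deflection of the primary structure under the applied loading (downward +):
  UDL 22.5: wL⁴/(8EI) = 422.1/EI
  point load 137 at a = 2.33: Pa²(3L − a)/(6EI) = 1013/EI
  δ_0 = 1435/EI
Tip deflection under a unit load at B: L³/(3EI) = 14.29/EI.
With EI = 40000 kip·ft²: δ_0 = 0.03587 ft and δ_{BB} = 0.000357 ft/kip.
Compatibility — the spring shortens by R_B/k under the reaction it provides: δ_0 − R_B·δ_{BB} = R_B/k. With 1/k = 1/(1650×12) ft/kip = 0.000051 ft/kip, R_B = δ_0 / (δ_{BB} + 1/k) = 0.03587 / (0.000357 + 0.000051) = 87.96 kip.
Moment equilibrium about A: M_A = Σ(load moments about A) − R_B·L = 457 − 87.96×3.5 = 149.2 kip·ft.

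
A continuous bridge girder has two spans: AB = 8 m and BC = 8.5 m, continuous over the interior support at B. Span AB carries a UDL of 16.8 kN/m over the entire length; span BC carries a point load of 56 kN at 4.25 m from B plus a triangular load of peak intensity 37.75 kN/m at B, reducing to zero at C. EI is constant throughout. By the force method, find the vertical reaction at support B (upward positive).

Insert a hinge at B; M_B is the redundant, and each span becomes simply supported.
End slopes at the hinge B, treating each span as simply supported:
  span AB: UDL 16.8: wL³/(24EI) = 358.4/EI
  span BC: point load 56 at a = 4.25: Pab(L + b)/(6LEI) = 252.9/EI
  span BC: triangular load, peak 37.75: w₀L³/(45EI) = 515.2/EI
  relative rotation θ_0 = (358.4 + 768.1)/EI = 1126/EI
A unit hogging moment at B produces rotation L₁/(3EI) + L₂/(3EI) = 5.5/EI.
Compatibility: M_B·(L₁+L₂)/(3EI) = θ_0, giving M_B = 204.8 kN·m (hogging).
Span AB, ΣM about A with M_B applied at B: R_B^{AB}·8 = 537.6 + 204.8, so R_B^{AB} = 92.8 kN and R_A = 134.4 − 92.8 = 41.6 kN.
Span BC, ΣM about C: R_B^{BC}·8.5 = 1147 + 204.8, so R_B^{BC} = 159.1 kN and R_C = 216.4 − 159.1 = 57.38 kN.
R_B = 92.8 + 159.1 = 251.9 kN.

R_B = 251.9 kN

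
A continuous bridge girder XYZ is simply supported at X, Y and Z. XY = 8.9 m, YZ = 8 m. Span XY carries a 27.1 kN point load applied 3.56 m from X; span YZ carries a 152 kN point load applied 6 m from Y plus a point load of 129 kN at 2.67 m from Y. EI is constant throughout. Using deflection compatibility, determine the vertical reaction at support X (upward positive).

R_X = -3.886 kN

Release continuity at Y by inserting a hinge; the redundant is the internal moment M_Y. The primary structure is two simply-supported spans XY and YZ.
Rotations at Y on the released spans (each span's end-slope, ×1/EI):
  span XY: point load 27.1 at a = 3.56: Pab(L + a)/(6LEI) = 120.2/EI
  span YZ: point load 152 at a = 6: Pab(L + b)/(6LEI) = 380/EI
  span YZ: point load 129 at a = 2.67: Pab(L + b)/(6LEI) = 509.8/EI
  relative rotation θ_0 = (120.2 + 889.8)/EI = 1010/EI
A unit hogging moment at Y produces rotation L₁/(3EI) + L₂/(3EI) = 5.633/EI.
Compatibility: M_Y·(L₁+L₂)/(3EI) = θ_0, giving M_Y = 179.3 kN·m (hogging).
Span XY, ΣM about X with M_Y applied at Y: R_Y^{XY}·8.9 = 96.48 + 179.3, so R_Y^{XY} = 30.99 kN and R_X = 27.1 − 30.99 = -3.886 kN.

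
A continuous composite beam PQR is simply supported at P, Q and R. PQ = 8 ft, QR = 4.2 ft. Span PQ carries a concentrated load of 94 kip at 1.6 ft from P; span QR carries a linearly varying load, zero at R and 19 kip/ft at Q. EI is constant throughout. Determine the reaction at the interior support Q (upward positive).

R_Q = 65.38 kip

Insert a hinge at Q; M_Q is the redundant, and each span becomes simply supported.
Discontinuity in slope at Q on the released structure — sum the simple-span end rotations:
  span PQ: point load 94 at a = 1.6: Pab(L + a)/(6LEI) = 192.5/EI
  span QR: triangular load, peak 19: w₀L³/(45EI) = 31.28/EI
  relative rotation θ_0 = (192.5 + 31.28)/EI = 223.8/EI
A unit hogging moment at Q produces rotation L₁/(3EI) + L₂/(3EI) = 4.067/EI.
Compatibility: M_Q·(L₁+L₂)/(3EI) = θ_0, giving M_Q = 55.03 kip·ft (hogging).
Span PQ, ΣM about P with M_Q applied at Q: R_Q^{PQ}·8 = 150.4 + 55.03, so R_Q^{PQ} = 25.68 kip and R_P = 94 − 25.68 = 68.32 kip.
Span QR, ΣM about R: R_Q^{QR}·4.2 = 111.7 + 55.03, so R_Q^{QR} = 39.7 kip and R_R = 39.9 − 39.7 = 0.1973 kip.
R_Q = 25.68 + 39.7 = 65.38 kip.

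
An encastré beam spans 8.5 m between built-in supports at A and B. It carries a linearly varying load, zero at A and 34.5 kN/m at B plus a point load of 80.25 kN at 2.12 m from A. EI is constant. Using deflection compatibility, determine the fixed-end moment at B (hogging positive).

Take the two fixed-end moments M_A, M_B as redundants; the released structure is the simple span AB.
Simple-span end rotations at A and B under the given loads:
  at A: triangular load, peak 34.5: 7w₀L³/(360EI) = 412/EI
  at B: triangular load, peak 34.5: w₀L³/(45EI) = 470.8/EI
  at A: point load 80.25 at a = 2.12: Pab(L + b)/(6LEI) = 316.7/EI
  at B: point load 80.25 at a = 2.12: Pab(L + a)/(6LEI) = 226/EI
  θ_A0 = 728.7/EI,  θ_B0 = 696.9/EI
Flexibility coefficients: a unit moment at one end gives L/(3EI) there and L/(6EI) at the far end, so f₁₁ = f₂₂ = 2.833/EI and f₁₂ = f₂₁ = 1.417/EI.
Compatibility — zero rotation at each built-in end:
  2.833 M_A + 1.417 M_B = 728.7
  1.417 M_A + 2.833 M_B = 696.9
Solving the pair gives M_A = 178.9 kN·m and M_B = 156.5 kN·m (hogging).

M_B = 156.5 kN·m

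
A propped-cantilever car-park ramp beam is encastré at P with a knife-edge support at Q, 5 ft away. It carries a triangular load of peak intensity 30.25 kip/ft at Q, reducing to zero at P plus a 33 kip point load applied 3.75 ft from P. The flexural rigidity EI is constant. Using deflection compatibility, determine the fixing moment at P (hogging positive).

Take the reaction at Q as the redundant and release it; the primary structure is a cantilever fixed at P.
Primary-structure tip deflection at Q by superposition:
  triangular load, peak 30.25 at the free end: 11w₀L⁴/(120EI) = 1733/EI
  point load 33 at a = 3.75: Pa²(3L − a)/(6EI) = 870.1/EI
  δ_0 = 2603/EI
Flexibility coefficient — unit upward force at Q: δ_{QQ} = L³/(3EI) = 41.67/EI.
The prop prevents deflection at Q: R_Q = δ_0/δ_{QQ} = 2603/41.67 = 62.48 kip.
Moment equilibrium about P: M_P = Σ(load moments about P) − R_Q·L = 375.8 − 62.48×5 = 63.45 kip·ft.

M_P = 63.45 kip·ft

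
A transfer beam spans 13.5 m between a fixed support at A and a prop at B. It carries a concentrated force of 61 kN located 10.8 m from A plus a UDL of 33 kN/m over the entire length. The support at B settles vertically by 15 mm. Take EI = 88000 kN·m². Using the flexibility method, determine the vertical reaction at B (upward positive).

Remove the prop at B; the released (primary) structure is a cantilever built in at A.
Deflection at B on the released cantilever, summing each load's contribution:
  point load 61 at a = 10.8: Pa²(3L − a)/(6EI) = 35219/EI
  UDL 33: wL⁴/(8EI) = 137012/EI
  δ_0 = 172232/EI
Flexibility coefficient — unit upward force at B: δ_{BB} = L³/(3EI) = 820.1/EI.
With EI = 88000 kN·m²: δ_0 = 1.9572 m and δ_{BB} = 0.00932 m/kN.
Compatibility — the beam at B must follow the support down by 0.015 m: δ_0 − R_B·δ_{BB} = 0.015, so R_B = (1.9572 − 0.015)/0.00932 = 208.4 kN.

R_B = 208.4 kN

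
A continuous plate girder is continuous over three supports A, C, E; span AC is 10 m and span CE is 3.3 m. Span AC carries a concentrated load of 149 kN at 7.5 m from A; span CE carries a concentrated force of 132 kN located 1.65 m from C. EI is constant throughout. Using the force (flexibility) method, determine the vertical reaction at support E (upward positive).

Insert a hinge at C; M_C is the redundant, and each span becomes simply supported.
Discontinuity in slope at C on the released structure — sum the simple-span end rotations:
  span AC: point load 149 at a = 7.5: Pab(L + a)/(6LEI) = 814.8/EI
  span CE: point load 132 at a = 1.65: Pab(L + b)/(6LEI) = 89.84/EI
  relative rotation θ_0 = (814.8 + 89.84)/EI = 904.7/EI
A unit hogging moment at C produces rotation L₁/(3EI) + L₂/(3EI) = 4.433/EI.
Compatibility: M_C·(L₁+L₂)/(3EI) = θ_0, giving M_C = 204.1 kN·m (hogging).
Span CE, ΣM about E: R_C^{CE}·3.3 = 217.8 + 204.1, so R_C^{CE} = 127.8 kN and R_E = 132 − 127.8 = 4.162 kN.

R_E = 4.162 kN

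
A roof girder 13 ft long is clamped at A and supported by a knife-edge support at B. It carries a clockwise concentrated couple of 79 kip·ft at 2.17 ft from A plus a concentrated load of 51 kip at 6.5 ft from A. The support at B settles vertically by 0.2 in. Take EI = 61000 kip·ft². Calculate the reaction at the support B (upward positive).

R_B = 17.34 kip

Remove the prop at B; the released (primary) structure is a cantilever built in at A.
Free-end deflection of the primary structure under the applied loading (downward +):
  clockwise couple 79 at a = 2.17: M₀a(2L − a)/(2EI) = 2043/EI
  point load 51 at a = 6.5: Pa²(3L − a)/(6EI) = 11672/EI
  δ_0 = 13714/EI
Flexibility coefficient — unit upward force at B: δ_{BB} = L³/(3EI) = 732.3/EI.
With EI = 61000 kip·ft²: δ_0 = 0.22482 ft and δ_{BB} = 0.012005 ft/kip.
Compatibility — the beam at B must follow the support down by 0.01667 ft: δ_0 − R_B·δ_{BB} = 0.01667, so R_B = (0.22482 − 0.01667)/0.012005 = 17.34 kip.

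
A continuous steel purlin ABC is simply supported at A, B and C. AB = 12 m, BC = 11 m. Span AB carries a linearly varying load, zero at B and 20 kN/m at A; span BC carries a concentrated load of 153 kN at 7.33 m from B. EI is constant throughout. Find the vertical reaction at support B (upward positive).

Release continuity at B by inserting a hinge; the redundant is the internal moment M_B. The primary structure is two simply-supported spans AB and BC.
End slopes at the hinge B, treating each span as simply supported:
  span AB: triangular load, peak 20: 7w₀L³/(360EI) = 672/EI
  span BC: point load 153 at a = 7.33: Pab(L + b)/(6LEI) = 914.8/EI
  relative rotation θ_0 = (672 + 914.8)/EI = 1587/EI
A unit hogging moment at B produces rotation L₁/(3EI) + L₂/(3EI) = 7.667/EI.
Compatibility: M_B·(L₁+L₂)/(3EI) = θ_0, giving M_B = 207 kN·m (hogging).
Span AB, ΣM about A with M_B applied at B: R_B^{AB}·12 = 480 + 207, so R_B^{AB} = 57.25 kN and R_A = 120 − 57.25 = 62.75 kN.
Span BC, ΣM about C: R_B^{BC}·11 = 561.5 + 207, so R_B^{BC} = 69.86 kN and R_C = 153 − 69.86 = 83.14 kN.
R_B = 57.25 + 69.86 = 127.1 kN.

R_B = 127.1 kN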